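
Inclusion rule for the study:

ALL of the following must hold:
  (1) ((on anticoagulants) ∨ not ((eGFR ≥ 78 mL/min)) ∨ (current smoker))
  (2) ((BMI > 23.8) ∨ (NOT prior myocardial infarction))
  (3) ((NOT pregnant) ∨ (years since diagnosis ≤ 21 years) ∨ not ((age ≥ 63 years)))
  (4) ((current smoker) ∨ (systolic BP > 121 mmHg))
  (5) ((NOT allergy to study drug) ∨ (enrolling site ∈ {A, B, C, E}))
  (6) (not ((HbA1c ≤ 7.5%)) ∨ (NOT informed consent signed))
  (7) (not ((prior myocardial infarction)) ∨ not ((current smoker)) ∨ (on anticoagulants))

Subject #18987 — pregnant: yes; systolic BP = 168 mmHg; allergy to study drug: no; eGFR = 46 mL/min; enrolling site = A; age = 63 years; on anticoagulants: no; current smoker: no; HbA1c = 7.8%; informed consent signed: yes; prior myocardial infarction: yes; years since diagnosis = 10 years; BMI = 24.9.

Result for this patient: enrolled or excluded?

Atomic conditions:
  on anticoagulants: no → false
  eGFR ≥ 78 mL/min: 46 ≥ 78 is false
  current smoker: no → false
  BMI > 23.8: 24.9 > 23.8 is true
  NOT prior myocardial infarction: yes → false
  NOT pregnant: yes → false
  years since diagnosis ≤ 21 years: 10 ≤ 21 is true
  age ≥ 63 years: 63 ≥ 63 is true
  systolic BP > 121 mmHg: 168 > 121 is true
  NOT allergy to study drug: no → true
  enrolling site ∈ {A, B, C, E}: A is in the set → true
  HbA1c ≤ 7.5%: 7.8 ≤ 7.5 is false
  NOT informed consent signed: yes → false
  prior myocardial infarction: yes → true
Combine:
[1.2] NOT false = true
[1] false OR true OR false = true
[2] true OR false = true
[3.3] NOT true = false
[3] false OR true OR false = true
[4] false OR true = true
[5] true OR true = true
[6.1] NOT false = true
[6] true OR false = true
[7.1] NOT true = false
[7.2] NOT false = true
[7] false OR true OR false = true
[root] true AND true AND true AND true AND true AND true AND true = true
Overall: true → enrolled

Enrolled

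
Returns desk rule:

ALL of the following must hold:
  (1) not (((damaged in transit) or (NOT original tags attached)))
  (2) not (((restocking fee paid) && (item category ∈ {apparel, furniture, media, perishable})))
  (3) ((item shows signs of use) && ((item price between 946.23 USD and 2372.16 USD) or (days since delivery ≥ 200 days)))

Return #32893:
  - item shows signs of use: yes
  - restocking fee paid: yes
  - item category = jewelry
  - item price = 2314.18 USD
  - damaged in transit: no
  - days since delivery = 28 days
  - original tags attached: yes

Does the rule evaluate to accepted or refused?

Accepted

Atomic conditions:
  damaged in transit: no → false
  NOT original tags attached: yes → false
  restocking fee paid: yes → true
  item category ∈ {apparel, furniture, media, perishable}: jewelry is not in the set → false
  item shows signs of use: yes → true
  item price between 946.23 USD and 2372.16 USD: 2314.18 in [946.23, 2372.16] is true
  days since delivery ≥ 200 days: 28 ≥ 200 is false
Combine:
[1.1] false OR false = false
[1] NOT false = true
[2.1] true AND false = false
[2] NOT false = true
[3.2] true OR false = true
[3] true AND true = true
[root] true AND true AND true = true
Overall: true → accepted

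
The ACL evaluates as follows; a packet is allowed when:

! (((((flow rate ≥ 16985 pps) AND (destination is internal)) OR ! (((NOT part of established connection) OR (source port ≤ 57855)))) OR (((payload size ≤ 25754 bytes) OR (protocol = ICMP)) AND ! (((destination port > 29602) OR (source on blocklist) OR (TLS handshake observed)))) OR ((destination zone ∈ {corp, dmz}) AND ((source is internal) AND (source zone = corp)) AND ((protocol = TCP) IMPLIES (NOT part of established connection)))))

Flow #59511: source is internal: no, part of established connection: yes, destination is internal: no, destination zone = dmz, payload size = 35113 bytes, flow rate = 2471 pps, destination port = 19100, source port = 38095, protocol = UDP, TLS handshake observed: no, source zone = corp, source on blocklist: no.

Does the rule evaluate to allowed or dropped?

Atomic conditions:
  flow rate ≥ 16985 pps: 2471 ≥ 16985 is false
  destination is internal: no → false
  NOT part of established connection: yes → false
  source port ≤ 57855: 38095 ≤ 57855 is true
  payload size ≤ 25754 bytes: 35113 ≤ 25754 is false
  protocol = ICMP: UDP == ICMP is false
  destination port > 29602: 19100 > 29602 is false
  source on blocklist: no → false
  TLS handshake observed: no → false
  destination zone ∈ {corp, dmz}: dmz is in the set → true
  source is internal: no → false
  source zone = corp: corp == corp is true
  protocol = TCP: UDP == TCP is false
Combine:
[1.1.1] false AND false = false
[1.1.2.1] false OR true = true
[1.1.2] NOT true = false
[1.1] false OR false = false
[1.2.1] false OR false = false
[1.2.2.1] false OR false OR false = false
[1.2.2] NOT false = true
[1.2] false AND true = false
[1.3.2] false AND true = false
[1.3.3] false → false (antecedent false ⇒ implication holds) = true
[1.3] true AND false AND true = false
[1] false OR false OR false = false
[root] NOT false = true
Overall: true → allowed

Allowed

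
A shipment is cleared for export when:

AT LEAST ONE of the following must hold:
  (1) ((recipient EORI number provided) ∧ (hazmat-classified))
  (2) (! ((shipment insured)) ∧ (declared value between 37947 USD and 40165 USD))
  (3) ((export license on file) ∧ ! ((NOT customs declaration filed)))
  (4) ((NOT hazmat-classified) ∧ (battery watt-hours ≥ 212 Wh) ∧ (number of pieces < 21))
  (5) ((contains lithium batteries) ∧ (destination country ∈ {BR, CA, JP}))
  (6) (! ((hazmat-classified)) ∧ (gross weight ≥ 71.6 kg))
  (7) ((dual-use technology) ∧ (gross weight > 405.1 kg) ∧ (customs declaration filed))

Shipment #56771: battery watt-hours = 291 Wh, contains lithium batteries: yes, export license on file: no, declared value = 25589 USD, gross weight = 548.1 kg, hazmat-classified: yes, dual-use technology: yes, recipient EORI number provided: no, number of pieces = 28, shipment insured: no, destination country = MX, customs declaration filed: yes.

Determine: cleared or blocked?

Cleared

Atomic conditions:
  recipient EORI number provided: no → false
  hazmat-classified: yes → true
  shipment insured: no → false
  declared value between 37947 USD and 40165 USD: 25589 in [37947, 40165] is false
  export license on file: no → false
  NOT customs declaration filed: yes → false
  NOT hazmat-classified: yes → false
  battery watt-hours ≥ 212 Wh: 291 ≥ 212 is true
  number of pieces < 21: 28 < 21 is false
  contains lithium batteries: yes → true
  destination country ∈ {BR, CA, JP}: MX is not in the set → false
  gross weight ≥ 71.6 kg: 548.1 ≥ 71.6 is true
  dual-use technology: yes → true
  gross weight > 405.1 kg: 548.1 > 405.1 is true
  customs declaration filed: yes → true
Combine:
[1] false AND true = false
[2.1] NOT false = true
[2] true AND false = false
[3.2] NOT false = true
[3] false AND true = false
[4] false AND true AND false = false
[5] true AND false = false
[6.1] NOT true = false
[6] false AND true = false
[7] true AND true AND true = true
[root] false OR false OR false OR false OR false OR false OR true = true
Overall: true → cleared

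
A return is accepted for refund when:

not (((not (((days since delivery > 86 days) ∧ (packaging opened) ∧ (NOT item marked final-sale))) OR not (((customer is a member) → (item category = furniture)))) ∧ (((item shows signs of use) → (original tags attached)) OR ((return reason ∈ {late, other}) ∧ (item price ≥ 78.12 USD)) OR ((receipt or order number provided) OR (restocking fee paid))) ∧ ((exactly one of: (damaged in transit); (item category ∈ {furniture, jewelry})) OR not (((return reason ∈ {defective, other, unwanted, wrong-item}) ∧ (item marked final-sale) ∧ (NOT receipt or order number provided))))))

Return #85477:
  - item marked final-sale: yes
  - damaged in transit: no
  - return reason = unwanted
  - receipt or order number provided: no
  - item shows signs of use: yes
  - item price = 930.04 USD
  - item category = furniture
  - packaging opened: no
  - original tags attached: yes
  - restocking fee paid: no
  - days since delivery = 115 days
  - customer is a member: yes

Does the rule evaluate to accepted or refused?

Refused

Atomic conditions:
  days since delivery > 86 days: 115 > 86 is true
  packaging opened: no → false
  NOT item marked final-sale: yes → false
  customer is a member: yes → true
  item category = furniture: furniture == furniture is true
  item shows signs of use: yes → true
  original tags attached: yes → true
  return reason ∈ {late, other}: unwanted is not in the set → false
  item price ≥ 78.12 USD: 930.04 ≥ 78.12 is true
  receipt or order number provided: no → false
  restocking fee paid: no → false
  damaged in transit: no → false
  item category ∈ {furniture, jewelry}: furniture is in the set → true
  return reason ∈ {defective, other, unwanted, wrong-item}: unwanted is in the set → true
  item marked final-sale: yes → true
  NOT receipt or order number provided: no → true
Combine:
[1.1.1.1] true AND false AND false = false
[1.1.1] NOT false = true
[1.1.2.1] true → true = true
[1.1.2] NOT true = false
[1.1] true OR false = true
[1.2.1] true → true = true
[1.2.2] false AND true = false
[1.2.3] false OR false = false
[1.2] true OR false OR false = true
[1.3.1] exactly-one(false, true) = true
[1.3.2.1] true AND true AND true = true
[1.3.2] NOT true = false
[1.3] true OR false = true
[1] true AND true AND true = true
[root] NOT true = false
Overall: false → refused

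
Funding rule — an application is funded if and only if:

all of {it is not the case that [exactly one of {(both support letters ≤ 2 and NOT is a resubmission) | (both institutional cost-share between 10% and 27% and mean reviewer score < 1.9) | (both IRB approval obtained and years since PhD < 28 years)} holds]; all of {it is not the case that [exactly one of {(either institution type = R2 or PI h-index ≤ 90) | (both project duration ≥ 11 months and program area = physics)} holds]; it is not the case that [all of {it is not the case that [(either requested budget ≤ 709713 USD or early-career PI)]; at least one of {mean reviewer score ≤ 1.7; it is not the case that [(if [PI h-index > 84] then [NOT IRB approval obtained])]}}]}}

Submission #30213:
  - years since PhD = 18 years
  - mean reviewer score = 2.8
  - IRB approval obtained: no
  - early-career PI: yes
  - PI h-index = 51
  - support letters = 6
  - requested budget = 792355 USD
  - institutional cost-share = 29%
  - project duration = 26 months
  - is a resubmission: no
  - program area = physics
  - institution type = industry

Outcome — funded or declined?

Atomic conditions:
  support letters ≤ 2: 6 ≤ 2 is false
  NOT is a resubmission: no → true
  institutional cost-share between 10% and 27%: 29 in [10, 27] is false
  mean reviewer score < 1.9: 2.8 < 1.9 is false
  IRB approval obtained: no → false
  years since PhD < 28 years: 18 < 28 is true
  institution type = R2: industry == R2 is false
  PI h-index ≤ 90: 51 ≤ 90 is true
  project duration ≥ 11 months: 26 ≥ 11 is true
  program area = physics: physics == physics is true
  requested budget ≤ 709713 USD: 792355 ≤ 709713 is false
  early-career PI: yes → true
  mean reviewer score ≤ 1.7: 2.8 ≤ 1.7 is false
  PI h-index > 84: 51 > 84 is false
  NOT IRB approval obtained: no → true
Combine:
[1.1.1] false AND true = false
[1.1.2] false AND false = false
[1.1.3] false AND true = false
[1.1] exactly-one(false, false, false) = false
[1] NOT false = true
[2.1.1.1] false OR true = true
[2.1.1.2] true AND true = true
[2.1.1] exactly-one(true, true) = false
[2.1] NOT false = true
[2.2.1.1.1] false OR true = true
[2.2.1.1] NOT true = false
[2.2.1.2.2.1] false → true (antecedent false ⇒ implication holds) = true
[2.2.1.2.2] NOT true = false
[2.2.1.2] false OR false = false
[2.2.1] false AND false = false
[2.2] NOT false = true
[2] true AND true = true
[root] true AND true = true
Overall: true → funded

Funded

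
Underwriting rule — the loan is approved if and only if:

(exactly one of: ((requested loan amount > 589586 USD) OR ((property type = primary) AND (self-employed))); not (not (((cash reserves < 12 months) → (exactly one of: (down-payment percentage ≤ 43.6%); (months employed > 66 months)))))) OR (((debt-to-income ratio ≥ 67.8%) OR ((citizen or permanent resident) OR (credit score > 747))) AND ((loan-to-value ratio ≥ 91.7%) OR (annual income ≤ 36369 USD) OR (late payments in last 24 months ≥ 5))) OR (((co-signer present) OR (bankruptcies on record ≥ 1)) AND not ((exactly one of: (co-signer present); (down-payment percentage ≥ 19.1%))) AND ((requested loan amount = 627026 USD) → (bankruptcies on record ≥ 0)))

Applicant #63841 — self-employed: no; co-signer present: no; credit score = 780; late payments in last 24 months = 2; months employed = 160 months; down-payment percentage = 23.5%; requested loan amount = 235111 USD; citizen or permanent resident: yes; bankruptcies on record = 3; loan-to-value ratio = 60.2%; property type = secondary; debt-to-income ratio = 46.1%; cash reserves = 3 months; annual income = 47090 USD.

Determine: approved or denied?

Atomic conditions:
  requested loan amount > 589586 USD: 235111 > 589586 is false
  property type = primary: secondary == primary is false
  self-employed: no → false
  cash reserves < 12 months: 3 < 12 is true
  down-payment percentage ≤ 43.6%: 23.5 ≤ 43.6 is true
  months employed > 66 months: 160 > 66 is true
  debt-to-income ratio ≥ 67.8%: 46.1 ≥ 67.8 is false
  citizen or permanent resident: yes → true
  credit score > 747: 780 > 747 is true
  loan-to-value ratio ≥ 91.7%: 60.2 ≥ 91.7 is false
  annual income ≤ 36369 USD: 47090 ≤ 36369 is false
  late payments in last 24 months ≥ 5: 2 ≥ 5 is false
  co-signer present: no → false
  bankruptcies on record ≥ 1: 3 ≥ 1 is true
  down-payment percentage ≥ 19.1%: 23.5 ≥ 19.1 is true
  requested loan amount = 627026 USD: 235111 == 627026 is false
  bankruptcies on record ≥ 0: 3 ≥ 0 is true
Combine:
[1.1.2] false AND false = false
[1.1] false OR false = false
[1.2.1.1.2] exactly-one(true, true) = false
[1.2.1.1] true → false = false
[1.2.1] NOT false = true
[1.2] NOT true = false
[1] exactly-one(false, false) = false
[2.1.2] true OR true = true
[2.1] false OR true = true
[2.2] false OR false OR false = false
[2] true AND false = false
[3.1] false OR true = true
[3.2.1] exactly-one(false, true) = true
[3.2] NOT true = false
[3.3] false → true (antecedent false ⇒ implication holds) = true
[3] true AND false AND true = false
[root] false OR false OR false = false
Overall: false → denied

Denied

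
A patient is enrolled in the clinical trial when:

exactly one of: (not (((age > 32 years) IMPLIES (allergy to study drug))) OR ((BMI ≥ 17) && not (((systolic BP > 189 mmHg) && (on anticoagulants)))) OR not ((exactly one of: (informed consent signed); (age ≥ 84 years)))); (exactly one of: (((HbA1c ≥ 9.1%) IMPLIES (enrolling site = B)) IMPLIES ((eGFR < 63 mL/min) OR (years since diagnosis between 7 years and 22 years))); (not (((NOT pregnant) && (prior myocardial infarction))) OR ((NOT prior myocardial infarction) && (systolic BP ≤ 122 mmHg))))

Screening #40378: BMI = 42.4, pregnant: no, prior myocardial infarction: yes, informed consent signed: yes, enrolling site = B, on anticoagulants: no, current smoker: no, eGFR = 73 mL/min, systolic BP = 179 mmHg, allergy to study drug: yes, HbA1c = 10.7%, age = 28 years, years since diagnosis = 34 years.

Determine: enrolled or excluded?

Enrolled

Atomic conditions:
  age > 32 years: 28 > 32 is false
  allergy to study drug: yes → true
  BMI ≥ 17: 42.4 ≥ 17 is true
  systolic BP > 189 mmHg: 179 > 189 is false
  on anticoagulants: no → false
  informed consent signed: yes → true
  age ≥ 84 years: 28 ≥ 84 is false
  HbA1c ≥ 9.1%: 10.7 ≥ 9.1 is true
  enrolling site = B: B == B is true
  eGFR < 63 mL/min: 73 < 63 is false
  years since diagnosis between 7 years and 22 years: 34 in [7, 22] is false
  NOT pregnant: no → true
  prior myocardial infarction: yes → true
  NOT prior myocardial infarction: yes → false
  systolic BP ≤ 122 mmHg: 179 ≤ 122 is false
Combine:
[1.1.1] false → true (antecedent false ⇒ implication holds) = true
[1.1] NOT true = false
[1.2.2.1] false AND false = false
[1.2.2] NOT false = true
[1.2] true AND true = true
[1.3.1] exactly-one(true, false) = true
[1.3] NOT true = false
[1] false OR true OR false = true
[2.1.1] true → true = true
[2.1.2] false OR false = false
[2.1] true → false = false
[2.2.1.1] true AND true = true
[2.2.1] NOT true = false
[2.2.2] false AND false = false
[2.2] false OR false = false
[2] exactly-one(false, false) = false
[root] exactly-one(true, false) = true
Overall: true → enrolled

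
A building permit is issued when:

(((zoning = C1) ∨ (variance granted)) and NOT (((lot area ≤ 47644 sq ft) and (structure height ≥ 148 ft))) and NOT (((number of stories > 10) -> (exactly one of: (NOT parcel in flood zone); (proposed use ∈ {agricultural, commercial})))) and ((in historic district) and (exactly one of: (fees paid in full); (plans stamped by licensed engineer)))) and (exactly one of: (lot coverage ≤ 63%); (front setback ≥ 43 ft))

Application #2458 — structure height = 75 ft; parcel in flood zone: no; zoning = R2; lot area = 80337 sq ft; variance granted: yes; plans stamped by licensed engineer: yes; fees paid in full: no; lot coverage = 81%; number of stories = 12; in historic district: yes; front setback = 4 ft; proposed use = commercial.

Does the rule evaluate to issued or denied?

Atomic conditions:
  zoning = C1: R2 == C1 is false
  variance granted: yes → true
  lot area ≤ 47644 sq ft: 80337 ≤ 47644 is false
  structure height ≥ 148 ft: 75 ≥ 148 is false
  number of stories > 10: 12 > 10 is true
  NOT parcel in flood zone: no → true
  proposed use ∈ {agricultural, commercial}: commercial is in the set → true
  in historic district: yes → true
  fees paid in full: no → false
  plans stamped by licensed engineer: yes → true
  lot coverage ≤ 63%: 81 ≤ 63 is false
  front setback ≥ 43 ft: 4 ≥ 43 is false
Combine:
[1.1] false OR true = true
[1.2.1] false AND false = false
[1.2] NOT false = true
[1.3.1.2] exactly-one(true, true) = false
[1.3.1] true → false = false
[1.3] NOT false = true
[1.4.2] exactly-one(false, true) = true
[1.4] true AND true = true
[1] true AND true AND true AND true = true
[2] exactly-one(false, false) = false
[root] true AND false = false
Overall: false → denied

Denied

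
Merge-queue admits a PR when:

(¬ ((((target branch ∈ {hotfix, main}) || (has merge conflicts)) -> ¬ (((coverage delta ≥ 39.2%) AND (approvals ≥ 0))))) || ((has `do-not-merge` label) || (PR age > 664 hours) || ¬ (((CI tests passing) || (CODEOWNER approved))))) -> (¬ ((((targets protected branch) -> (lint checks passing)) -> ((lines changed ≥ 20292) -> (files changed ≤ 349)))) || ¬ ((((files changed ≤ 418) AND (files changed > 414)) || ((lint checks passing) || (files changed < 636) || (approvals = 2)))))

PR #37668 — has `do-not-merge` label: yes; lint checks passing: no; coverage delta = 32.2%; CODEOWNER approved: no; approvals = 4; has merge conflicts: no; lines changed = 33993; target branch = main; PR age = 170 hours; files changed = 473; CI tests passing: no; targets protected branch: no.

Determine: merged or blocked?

Atomic conditions:
  target branch ∈ {hotfix, main}: main is in the set → true
  has merge conflicts: no → false
  coverage delta ≥ 39.2%: 32.2 ≥ 39.2 is false
  approvals ≥ 0: 4 ≥ 0 is true
  has `do-not-merge` label: yes → true
  PR age > 664 hours: 170 > 664 is false
  CI tests passing: no → false
  CODEOWNER approved: no → false
  targets protected branch: no → false
  lint checks passing: no → false
  lines changed ≥ 20292: 33993 ≥ 20292 is true
  files changed ≤ 349: 473 ≤ 349 is false
  files changed ≤ 418: 473 ≤ 418 is false
  files changed > 414: 473 > 414 is true
  files changed < 636: 473 < 636 is true
  approvals = 2: 4 == 2 is false
Combine:
[1.1.1.1] true OR false = true
[1.1.1.2.1] false AND true = false
[1.1.1.2] NOT false = true
[1.1.1] true → true = true
[1.1] NOT true = false
[1.2.3.1] false OR false = false
[1.2.3] NOT false = true
[1.2] true OR false OR true = true
[1] false OR true = true
[2.1.1.1] false → false (antecedent false ⇒ implication holds) = true
[2.1.1.2] true → false = false
[2.1.1] true → false = false
[2.1] NOT false = true
[2.2.1.1] false AND true = false
[2.2.1.2] false OR true OR false = true
[2.2.1] false OR true = true
[2.2] NOT true = false
[2] true OR false = true
[root] true → true = true
Overall: true → merged

Merged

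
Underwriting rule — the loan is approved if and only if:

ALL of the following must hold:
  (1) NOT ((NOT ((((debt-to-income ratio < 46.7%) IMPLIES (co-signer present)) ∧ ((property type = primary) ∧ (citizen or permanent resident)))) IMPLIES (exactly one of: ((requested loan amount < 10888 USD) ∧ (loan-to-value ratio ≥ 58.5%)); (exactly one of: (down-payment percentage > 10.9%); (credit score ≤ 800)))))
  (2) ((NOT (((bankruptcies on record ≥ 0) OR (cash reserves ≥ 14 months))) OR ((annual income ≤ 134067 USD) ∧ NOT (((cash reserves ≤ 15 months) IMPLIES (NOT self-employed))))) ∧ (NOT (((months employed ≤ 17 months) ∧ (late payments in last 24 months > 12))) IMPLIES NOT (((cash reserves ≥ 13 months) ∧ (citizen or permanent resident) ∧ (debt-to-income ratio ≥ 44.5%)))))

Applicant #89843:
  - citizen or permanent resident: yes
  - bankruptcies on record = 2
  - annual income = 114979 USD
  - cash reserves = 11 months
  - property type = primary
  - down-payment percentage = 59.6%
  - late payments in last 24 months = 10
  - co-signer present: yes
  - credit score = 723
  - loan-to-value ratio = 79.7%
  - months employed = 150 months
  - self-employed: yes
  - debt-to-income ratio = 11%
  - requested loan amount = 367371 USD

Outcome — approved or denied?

Denied

Atomic conditions:
  debt-to-income ratio < 46.7%: 11 < 46.7 is true
  co-signer present: yes → true
  property type = primary: primary == primary is true
  citizen or permanent resident: yes → true
  requested loan amount < 10888 USD: 367371 < 10888 is false
  loan-to-value ratio ≥ 58.5%: 79.7 ≥ 58.5 is true
  down-payment percentage > 10.9%: 59.6 > 10.9 is true
  credit score ≤ 800: 723 ≤ 800 is true
  bankruptcies on record ≥ 0: 2 ≥ 0 is true
  cash reserves ≥ 14 months: 11 ≥ 14 is false
  annual income ≤ 134067 USD: 114979 ≤ 134067 is true
  cash reserves ≤ 15 months: 11 ≤ 15 is true
  NOT self-employed: yes → false
  months employed ≤ 17 months: 150 ≤ 17 is false
  late payments in last 24 months > 12: 10 > 12 is false
  cash reserves ≥ 13 months: 11 ≥ 13 is false
  debt-to-income ratio ≥ 44.5%: 11 ≥ 44.5 is false
Combine:
[1.1.1.1.1] true → true = true
[1.1.1.1.2] true AND true = true
[1.1.1.1] true AND true = true
[1.1.1] NOT true = false
[1.1.2.1] false AND true = false
[1.1.2.2] exactly-one(true, true) = false
[1.1.2] exactly-one(false, false) = false
[1.1] false → false (antecedent false ⇒ implication holds) = true
[1] NOT true = false
[2.1.1.1] true OR false = true
[2.1.1] NOT true = false
[2.1.2.2.1] true → false = false
[2.1.2.2] NOT false = true
[2.1.2] true AND true = true
[2.1] false OR true = true
[2.2.1.1] false AND false = false
[2.2.1] NOT false = true
[2.2.2.1] false AND true AND false = false
[2.2.2] NOT false = true
[2.2] true → true = true
[2] true AND true = true
[root] false AND true = false
Overall: false → denied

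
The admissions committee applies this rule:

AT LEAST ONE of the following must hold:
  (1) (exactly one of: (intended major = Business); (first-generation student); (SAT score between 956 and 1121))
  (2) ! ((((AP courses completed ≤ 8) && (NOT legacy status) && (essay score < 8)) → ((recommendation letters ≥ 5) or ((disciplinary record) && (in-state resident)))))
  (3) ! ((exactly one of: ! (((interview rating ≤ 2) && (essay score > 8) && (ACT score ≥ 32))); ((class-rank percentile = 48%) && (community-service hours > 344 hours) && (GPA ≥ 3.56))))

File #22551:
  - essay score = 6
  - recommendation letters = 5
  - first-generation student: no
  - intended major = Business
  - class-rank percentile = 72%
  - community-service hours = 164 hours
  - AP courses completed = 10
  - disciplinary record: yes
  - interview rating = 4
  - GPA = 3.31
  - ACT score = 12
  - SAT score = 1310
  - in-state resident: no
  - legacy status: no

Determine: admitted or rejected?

Admitted

Atomic conditions:
  intended major = Business: Business == Business is true
  first-generation student: no → false
  SAT score between 956 and 1121: 1310 in [956, 1121] is false
  AP courses completed ≤ 8: 10 ≤ 8 is false
  NOT legacy status: no → true
  essay score < 8: 6 < 8 is true
  recommendation letters ≥ 5: 5 ≥ 5 is true
  disciplinary record: yes → true
  in-state resident: no → false
  interview rating ≤ 2: 4 ≤ 2 is false
  essay score > 8: 6 > 8 is false
  ACT score ≥ 32: 12 ≥ 32 is false
  class-rank percentile = 48%: 72 == 48 is false
  community-service hours > 344 hours: 164 > 344 is false
  GPA ≥ 3.56: 3.31 ≥ 3.56 is false
Combine:
[1] exactly-one(true, false, false) = true
[2.1.1] false AND true AND true = false
[2.1.2.2] true AND false = false
[2.1.2] true OR false = true
[2.1] false → true (antecedent false ⇒ implication holds) = true
[2] NOT true = false
[3.1.1.1] false AND false AND false = false
[3.1.1] NOT false = true
[3.1.2] false AND false AND false = false
[3.1] exactly-one(true, false) = true
[3] NOT true = false
[root] true OR false OR false = true
Overall: true → admitted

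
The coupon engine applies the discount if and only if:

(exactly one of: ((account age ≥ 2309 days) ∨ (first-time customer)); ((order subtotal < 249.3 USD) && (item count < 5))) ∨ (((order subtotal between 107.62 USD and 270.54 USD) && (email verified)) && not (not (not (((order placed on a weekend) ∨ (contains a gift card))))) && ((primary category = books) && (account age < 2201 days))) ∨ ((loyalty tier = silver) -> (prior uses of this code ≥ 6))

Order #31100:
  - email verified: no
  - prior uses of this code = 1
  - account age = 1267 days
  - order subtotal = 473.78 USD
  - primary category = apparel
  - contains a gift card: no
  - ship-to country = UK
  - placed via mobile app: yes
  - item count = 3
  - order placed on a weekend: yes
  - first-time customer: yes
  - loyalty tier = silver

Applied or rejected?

Applied

Atomic conditions:
  account age ≥ 2309 days: 1267 ≥ 2309 is false
  first-time customer: yes → true
  order subtotal < 249.3 USD: 473.78 < 249.3 is false
  item count < 5: 3 < 5 is true
  order subtotal between 107.62 USD and 270.54 USD: 473.78 in [107.62, 270.54] is false
  email verified: no → false
  order placed on a weekend: yes → true
  contains a gift card: no → false
  primary category = books: apparel == books is false
  account age < 2201 days: 1267 < 2201 is true
  loyalty tier = silver: silver == silver is true
  prior uses of this code ≥ 6: 1 ≥ 6 is false
Combine:
[1.1] false OR true = true
[1.2] false AND true = false
[1] exactly-one(true, false) = true
[2.1] false AND false = false
[2.2.1.1.1] true OR false = true
[2.2.1.1] NOT true = false
[2.2.1] NOT false = true
[2.2] NOT true = false
[2.3] false AND true = false
[2] false AND false AND false = false
[3] true → false = false
[root] true OR false OR false = true
Overall: true → applied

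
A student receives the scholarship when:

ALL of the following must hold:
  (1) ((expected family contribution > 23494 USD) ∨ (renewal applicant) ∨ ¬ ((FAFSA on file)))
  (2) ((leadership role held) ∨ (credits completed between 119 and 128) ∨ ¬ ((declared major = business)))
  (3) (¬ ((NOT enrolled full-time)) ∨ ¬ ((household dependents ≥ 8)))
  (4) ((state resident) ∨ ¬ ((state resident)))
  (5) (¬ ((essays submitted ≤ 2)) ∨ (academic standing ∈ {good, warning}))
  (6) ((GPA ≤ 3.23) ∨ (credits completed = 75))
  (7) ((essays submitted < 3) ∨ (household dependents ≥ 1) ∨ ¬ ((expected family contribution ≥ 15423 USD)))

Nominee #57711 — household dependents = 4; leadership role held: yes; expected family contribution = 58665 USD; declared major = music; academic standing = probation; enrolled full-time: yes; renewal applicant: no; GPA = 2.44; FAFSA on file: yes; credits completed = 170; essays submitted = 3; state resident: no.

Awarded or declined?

Awarded

Atomic conditions:
  expected family contribution > 23494 USD: 58665 > 23494 is true
  renewal applicant: no → false
  FAFSA on file: yes → true
  leadership role held: yes → true
  credits completed between 119 and 128: 170 in [119, 128] is false
  declared major = business: music == business is false
  NOT enrolled full-time: yes → false
  household dependents ≥ 8: 4 ≥ 8 is false
  state resident: no → false
  essays submitted ≤ 2: 3 ≤ 2 is false
  academic standing ∈ {good, warning}: probation is not in the set → false
  GPA ≤ 3.23: 2.44 ≤ 3.23 is true
  credits completed = 75: 170 == 75 is false
  essays submitted < 3: 3 < 3 is false
  household dependents ≥ 1: 4 ≥ 1 is true
  expected family contribution ≥ 15423 USD: 58665 ≥ 15423 is true
Combine:
[1.3] NOT true = false
[1] true OR false OR false = true
[2.3] NOT false = true
[2] true OR false OR true = true
[3.1] NOT false = true
[3.2] NOT false = true
[3] true OR true = true
[4.2] NOT false = true
[4] false OR true = true
[5.1] NOT false = true
[5] true OR false = true
[6] true OR false = true
[7.3] NOT true = false
[7] false OR true OR false = true
[root] true AND true AND true AND true AND true AND true AND true = true
Overall: true → awarded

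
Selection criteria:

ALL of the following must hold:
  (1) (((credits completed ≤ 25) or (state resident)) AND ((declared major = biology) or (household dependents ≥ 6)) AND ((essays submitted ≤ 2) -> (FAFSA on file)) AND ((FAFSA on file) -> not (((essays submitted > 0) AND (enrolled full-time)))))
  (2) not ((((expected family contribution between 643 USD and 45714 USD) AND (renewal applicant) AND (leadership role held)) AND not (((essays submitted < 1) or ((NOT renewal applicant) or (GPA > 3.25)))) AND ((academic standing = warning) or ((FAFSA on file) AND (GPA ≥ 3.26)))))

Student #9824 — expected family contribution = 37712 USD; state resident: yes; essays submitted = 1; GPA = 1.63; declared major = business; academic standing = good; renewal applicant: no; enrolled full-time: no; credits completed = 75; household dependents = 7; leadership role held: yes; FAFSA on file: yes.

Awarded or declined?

Awarded

Atomic conditions:
  credits completed ≤ 25: 75 ≤ 25 is false
  state resident: yes → true
  declared major = biology: business == biology is false
  household dependents ≥ 6: 7 ≥ 6 is true
  essays submitted ≤ 2: 1 ≤ 2 is true
  FAFSA on file: yes → true
  essays submitted > 0: 1 > 0 is true
  enrolled full-time: no → false
  expected family contribution between 643 USD and 45714 USD: 37712 in [643, 45714] is true
  renewal applicant: no → false
  leadership role held: yes → true
  essays submitted < 1: 1 < 1 is false
  NOT renewal applicant: no → true
  GPA > 3.25: 1.63 > 3.25 is false
  academic standing = warning: good == warning is false
  GPA ≥ 3.26: 1.63 ≥ 3.26 is false
Combine:
[1.1] false OR true = true
[1.2] false OR true = true
[1.3] true → true = true
[1.4.2.1] true AND false = false
[1.4.2] NOT false = true
[1.4] true → true = true
[1] true AND true AND true AND true = true
[2.1.1] true AND false AND true = false
[2.1.2.1.2] true OR false = true
[2.1.2.1] false OR true = true
[2.1.2] NOT true = false
[2.1.3.2] true AND false = false
[2.1.3] false OR false = false
[2.1] false AND false AND false = false
[2] NOT false = true
[root] true AND true = true
Overall: true → awarded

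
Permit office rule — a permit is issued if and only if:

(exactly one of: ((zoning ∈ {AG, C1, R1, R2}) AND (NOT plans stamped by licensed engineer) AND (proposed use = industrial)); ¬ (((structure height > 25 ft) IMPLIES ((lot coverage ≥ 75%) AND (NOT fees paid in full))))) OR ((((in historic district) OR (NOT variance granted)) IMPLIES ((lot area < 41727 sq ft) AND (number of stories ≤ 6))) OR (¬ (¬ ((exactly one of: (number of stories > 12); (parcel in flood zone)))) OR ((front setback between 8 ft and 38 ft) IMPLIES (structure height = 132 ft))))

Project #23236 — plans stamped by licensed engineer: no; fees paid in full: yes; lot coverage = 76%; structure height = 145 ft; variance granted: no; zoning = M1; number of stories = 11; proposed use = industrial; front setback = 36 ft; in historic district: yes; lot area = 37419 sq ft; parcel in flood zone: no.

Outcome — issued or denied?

Issued

Atomic conditions:
  zoning ∈ {AG, C1, R1, R2}: M1 is not in the set → false
  NOT plans stamped by licensed engineer: no → true
  proposed use = industrial: industrial == industrial is true
  structure height > 25 ft: 145 > 25 is true
  lot coverage ≥ 75%: 76 ≥ 75 is true
  NOT fees paid in full: yes → false
  in historic district: yes → true
  NOT variance granted: no → true
  lot area < 41727 sq ft: 37419 < 41727 is true
  number of stories ≤ 6: 11 ≤ 6 is false
  number of stories > 12: 11 > 12 is false
  parcel in flood zone: no → false
  front setback between 8 ft and 38 ft: 36 in [8, 38] is true
  structure height = 132 ft: 145 == 132 is false
Combine:
[1.1] false AND true AND true = false
[1.2.1.2] true AND false = false
[1.2.1] true → false = false
[1.2] NOT false = true
[1] exactly-one(false, true) = true
[2.1.1] true OR true = true
[2.1.2] true AND false = false
[2.1] true → false = false
[2.2.1.1.1] exactly-one(false, false) = false
[2.2.1.1] NOT false = true
[2.2.1] NOT true = false
[2.2.2] true → false = false
[2.2] false OR false = false
[2] false OR false = false
[root] true OR false = true
Overall: true → issued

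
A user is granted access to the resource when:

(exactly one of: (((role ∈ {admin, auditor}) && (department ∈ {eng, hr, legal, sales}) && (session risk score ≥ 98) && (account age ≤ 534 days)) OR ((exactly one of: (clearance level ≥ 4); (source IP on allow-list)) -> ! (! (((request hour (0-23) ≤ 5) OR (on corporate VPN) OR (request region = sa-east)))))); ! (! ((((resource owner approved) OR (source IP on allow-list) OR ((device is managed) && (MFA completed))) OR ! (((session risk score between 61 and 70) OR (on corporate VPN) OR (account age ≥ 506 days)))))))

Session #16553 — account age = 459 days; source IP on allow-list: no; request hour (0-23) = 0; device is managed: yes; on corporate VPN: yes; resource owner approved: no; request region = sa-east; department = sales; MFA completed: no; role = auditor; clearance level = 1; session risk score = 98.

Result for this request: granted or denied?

Atomic conditions:
  role ∈ {admin, auditor}: auditor is in the set → true
  department ∈ {eng, hr, legal, sales}: sales is in the set → true
  session risk score ≥ 98: 98 ≥ 98 is true
  account age ≤ 534 days: 459 ≤ 534 is true
  clearance level ≥ 4: 1 ≥ 4 is false
  source IP on allow-list: no → false
  request hour (0-23) ≤ 5: 0 ≤ 5 is true
  on corporate VPN: yes → true
  request region = sa-east: sa-east == sa-east is true
  resource owner approved: no → false
  device is managed: yes → true
  MFA completed: no → false
  session risk score between 61 and 70: 98 in [61, 70] is false
  account age ≥ 506 days: 459 ≥ 506 is false
Combine:
[1.1] true AND true AND true AND true = true
[1.2.1] exactly-one(false, false) = false
[1.2.2.1.1] true OR true OR true = true
[1.2.2.1] NOT true = false
[1.2.2] NOT false = true
[1.2] false → true (antecedent false ⇒ implication holds) = true
[1] true OR true = true
[2.1.1.1.3] true AND false = false
[2.1.1.1] false OR false OR false = false
[2.1.1.2.1] false OR true OR false = true
[2.1.1.2] NOT true = false
[2.1.1] false OR false = false
[2.1] NOT false = true
[2] NOT true = false
[root] exactly-one(true, false) = true
Overall: true → granted

Granted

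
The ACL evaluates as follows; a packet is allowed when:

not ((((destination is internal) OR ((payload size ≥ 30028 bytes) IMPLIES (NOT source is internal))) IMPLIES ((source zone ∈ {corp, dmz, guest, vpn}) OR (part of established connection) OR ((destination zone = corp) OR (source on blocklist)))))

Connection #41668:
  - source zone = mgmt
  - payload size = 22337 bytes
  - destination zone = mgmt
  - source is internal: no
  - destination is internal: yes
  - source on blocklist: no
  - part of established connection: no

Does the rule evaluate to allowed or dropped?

Atomic conditions:
  destination is internal: yes → true
  payload size ≥ 30028 bytes: 22337 ≥ 30028 is false
  NOT source is internal: no → true
  source zone ∈ {corp, dmz, guest, vpn}: mgmt is not in the set → false
  part of established connection: no → false
  destination zone = corp: mgmt == corp is false
  source on blocklist: no → false
Combine:
[1.1.2] false → true (antecedent false ⇒ implication holds) = true
[1.1] true OR true = true
[1.2.3] false OR false = false
[1.2] false OR false OR false = false
[1] true → false = false
[root] NOT false = true
Overall: true → allowed

Allowed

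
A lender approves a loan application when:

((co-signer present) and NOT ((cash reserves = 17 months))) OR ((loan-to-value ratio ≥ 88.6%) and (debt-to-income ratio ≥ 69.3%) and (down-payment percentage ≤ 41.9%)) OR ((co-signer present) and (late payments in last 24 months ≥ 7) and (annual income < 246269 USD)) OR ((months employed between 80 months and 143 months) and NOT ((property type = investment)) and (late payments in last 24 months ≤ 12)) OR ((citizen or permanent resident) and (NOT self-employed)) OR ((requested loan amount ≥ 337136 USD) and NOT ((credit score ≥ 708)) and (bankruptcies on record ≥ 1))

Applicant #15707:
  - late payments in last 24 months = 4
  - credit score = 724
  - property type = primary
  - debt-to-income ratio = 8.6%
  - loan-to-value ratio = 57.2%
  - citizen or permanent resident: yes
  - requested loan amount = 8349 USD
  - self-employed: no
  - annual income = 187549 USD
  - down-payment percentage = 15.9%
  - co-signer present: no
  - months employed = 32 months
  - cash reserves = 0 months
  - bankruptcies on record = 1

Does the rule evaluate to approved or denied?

Approved

Atomic conditions:
  co-signer present: no → false
  cash reserves = 17 months: 0 == 17 is false
  loan-to-value ratio ≥ 88.6%: 57.2 ≥ 88.6 is false
  debt-to-income ratio ≥ 69.3%: 8.6 ≥ 69.3 is false
  down-payment percentage ≤ 41.9%: 15.9 ≤ 41.9 is true
  late payments in last 24 months ≥ 7: 4 ≥ 7 is false
  annual income < 246269 USD: 187549 < 246269 is true
  months employed between 80 months and 143 months: 32 in [80, 143] is false
  property type = investment: primary == investment is false
  late payments in last 24 months ≤ 12: 4 ≤ 12 is true
  citizen or permanent resident: yes → true
  NOT self-employed: no → true
  requested loan amount ≥ 337136 USD: 8349 ≥ 337136 is false
  credit score ≥ 708: 724 ≥ 708 is true
  bankruptcies on record ≥ 1: 1 ≥ 1 is true
Combine:
[1.2] NOT false = true
[1] false AND true = false
[2] false AND false AND true = false
[3] false AND false AND true = false
[4.2] NOT false = true
[4] false AND true AND true = false
[5] true AND true = true
[6.2] NOT true = false
[6] false AND false AND true = false
[root] false OR false OR false OR false OR true OR false = true
Overall: true → approved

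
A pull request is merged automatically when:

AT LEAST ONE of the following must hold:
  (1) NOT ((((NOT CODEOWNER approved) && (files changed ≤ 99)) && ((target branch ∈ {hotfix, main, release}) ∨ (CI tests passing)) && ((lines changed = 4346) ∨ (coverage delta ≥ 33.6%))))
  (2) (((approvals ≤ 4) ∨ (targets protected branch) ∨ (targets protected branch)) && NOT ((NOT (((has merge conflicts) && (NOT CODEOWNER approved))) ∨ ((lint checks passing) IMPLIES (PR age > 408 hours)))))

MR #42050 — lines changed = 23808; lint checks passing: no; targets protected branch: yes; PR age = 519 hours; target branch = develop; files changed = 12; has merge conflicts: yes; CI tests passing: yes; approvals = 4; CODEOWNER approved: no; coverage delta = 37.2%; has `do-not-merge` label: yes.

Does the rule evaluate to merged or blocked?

Blocked

Atomic conditions:
  NOT CODEOWNER approved: no → true
  files changed ≤ 99: 12 ≤ 99 is true
  target branch ∈ {hotfix, main, release}: develop is not in the set → false
  CI tests passing: yes → true
  lines changed = 4346: 23808 == 4346 is false
  coverage delta ≥ 33.6%: 37.2 ≥ 33.6 is true
  approvals ≤ 4: 4 ≤ 4 is true
  targets protected branch: yes → true
  has merge conflicts: yes → true
  lint checks passing: no → false
  PR age > 408 hours: 519 > 408 is true
Combine:
[1.1.1] true AND true = true
[1.1.2] false OR true = true
[1.1.3] false OR true = true
[1.1] true AND true AND true = true
[1] NOT true = false
[2.1] true OR true OR true = true
[2.2.1.1.1] true AND true = true
[2.2.1.1] NOT true = false
[2.2.1.2] false → true (antecedent false ⇒ implication holds) = true
[2.2.1] false OR true = true
[2.2] NOT true = false
[2] true AND false = false
[root] false OR false = false
Overall: false → blocked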